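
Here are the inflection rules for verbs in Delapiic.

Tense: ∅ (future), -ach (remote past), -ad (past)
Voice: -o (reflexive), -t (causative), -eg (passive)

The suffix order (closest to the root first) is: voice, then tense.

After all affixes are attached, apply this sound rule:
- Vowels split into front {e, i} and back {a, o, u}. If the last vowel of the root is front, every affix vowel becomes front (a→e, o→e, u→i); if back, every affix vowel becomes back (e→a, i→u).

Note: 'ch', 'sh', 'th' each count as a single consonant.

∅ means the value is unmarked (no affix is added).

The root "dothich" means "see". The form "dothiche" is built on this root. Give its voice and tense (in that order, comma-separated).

Segment: dothich-o.
voice: -o → reflexive.
tense: ∅ → future.

reflexive, future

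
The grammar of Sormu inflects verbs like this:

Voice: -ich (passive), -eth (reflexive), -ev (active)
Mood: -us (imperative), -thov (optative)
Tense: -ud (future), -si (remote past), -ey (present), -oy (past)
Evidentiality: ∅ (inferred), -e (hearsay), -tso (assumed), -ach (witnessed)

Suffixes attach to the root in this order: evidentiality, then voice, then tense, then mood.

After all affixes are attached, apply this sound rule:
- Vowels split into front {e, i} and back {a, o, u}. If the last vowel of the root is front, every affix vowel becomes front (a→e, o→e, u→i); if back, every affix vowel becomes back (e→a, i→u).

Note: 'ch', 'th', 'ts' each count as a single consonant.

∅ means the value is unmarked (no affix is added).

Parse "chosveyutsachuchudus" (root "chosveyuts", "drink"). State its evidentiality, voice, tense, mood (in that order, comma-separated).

witnessed, passive, future, imperative

Segment: chosveyuts-ach-ich-ud-us.
evidentiality: -ach → witnessed.
voice: -ich → passive.
tense: -ud → future.
mood: -us → imperative.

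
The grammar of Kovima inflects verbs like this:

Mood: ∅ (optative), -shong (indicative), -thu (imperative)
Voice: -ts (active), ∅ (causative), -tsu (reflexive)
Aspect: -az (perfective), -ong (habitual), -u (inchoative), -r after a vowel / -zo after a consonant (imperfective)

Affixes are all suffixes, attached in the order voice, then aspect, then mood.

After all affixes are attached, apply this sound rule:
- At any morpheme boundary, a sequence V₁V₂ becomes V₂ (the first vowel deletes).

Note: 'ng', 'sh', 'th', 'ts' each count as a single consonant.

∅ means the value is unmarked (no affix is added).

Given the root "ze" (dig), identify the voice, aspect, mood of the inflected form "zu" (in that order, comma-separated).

Segment: ze-u.
voice: ∅ → causative.
aspect: -u → inchoative.
mood: ∅ → optative.

causative, inchoative, optative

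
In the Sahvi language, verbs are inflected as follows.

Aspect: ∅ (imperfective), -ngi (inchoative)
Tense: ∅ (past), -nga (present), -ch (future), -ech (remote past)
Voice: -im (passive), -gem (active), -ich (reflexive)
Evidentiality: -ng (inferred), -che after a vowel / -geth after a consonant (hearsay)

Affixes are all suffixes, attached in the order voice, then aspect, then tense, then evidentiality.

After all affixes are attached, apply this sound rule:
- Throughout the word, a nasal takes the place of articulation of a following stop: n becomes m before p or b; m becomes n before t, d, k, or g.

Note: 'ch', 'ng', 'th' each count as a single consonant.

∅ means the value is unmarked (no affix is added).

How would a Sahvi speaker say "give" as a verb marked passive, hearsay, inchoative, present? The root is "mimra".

Attach voice passive -im → mimraim.
Attach aspect inchoative -ngi → mimraimngi.
Attach tense present -nga → mimraimnginga.
Attach evidentiality hearsay -che (after vowel 'a') → mimraimngingache.
Nasal assimilation: no change.

mimraimngingache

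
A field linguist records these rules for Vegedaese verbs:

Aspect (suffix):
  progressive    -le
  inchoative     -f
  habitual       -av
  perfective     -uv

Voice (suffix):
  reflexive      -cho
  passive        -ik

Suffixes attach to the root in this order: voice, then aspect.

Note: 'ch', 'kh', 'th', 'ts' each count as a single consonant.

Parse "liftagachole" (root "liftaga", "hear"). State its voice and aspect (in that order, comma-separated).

Segment: liftaga-cho-le.
voice: -cho → reflexive.
aspect: -le → progressive.

reflexive, progressive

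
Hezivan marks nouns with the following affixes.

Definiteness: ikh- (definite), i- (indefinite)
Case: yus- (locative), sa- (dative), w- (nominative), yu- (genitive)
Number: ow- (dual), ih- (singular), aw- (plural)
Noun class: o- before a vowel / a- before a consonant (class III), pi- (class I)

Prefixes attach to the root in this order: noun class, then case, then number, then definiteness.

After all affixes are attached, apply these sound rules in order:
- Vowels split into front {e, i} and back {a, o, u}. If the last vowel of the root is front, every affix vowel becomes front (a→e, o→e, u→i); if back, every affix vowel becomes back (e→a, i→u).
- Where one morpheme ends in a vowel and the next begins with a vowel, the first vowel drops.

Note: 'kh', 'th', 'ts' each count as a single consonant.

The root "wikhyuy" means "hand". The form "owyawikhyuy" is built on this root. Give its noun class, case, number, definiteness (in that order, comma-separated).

class III, genitive, dual, indefinite

Segment: i-ow-yu-a-wikhyuy.
noun class: o/a- → class III.
case: yu- → genitive.
number: ow- → dual.
definiteness: i- → indefinite.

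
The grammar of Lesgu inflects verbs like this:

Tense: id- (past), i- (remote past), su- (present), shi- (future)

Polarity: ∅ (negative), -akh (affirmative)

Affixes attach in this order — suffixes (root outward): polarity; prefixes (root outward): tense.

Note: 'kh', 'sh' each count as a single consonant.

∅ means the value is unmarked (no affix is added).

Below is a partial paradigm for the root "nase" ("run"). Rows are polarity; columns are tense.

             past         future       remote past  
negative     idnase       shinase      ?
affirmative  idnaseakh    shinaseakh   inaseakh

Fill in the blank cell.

inase

polarity = negative: zero marking, form stays nase.
Attach tense remote past i- → inase.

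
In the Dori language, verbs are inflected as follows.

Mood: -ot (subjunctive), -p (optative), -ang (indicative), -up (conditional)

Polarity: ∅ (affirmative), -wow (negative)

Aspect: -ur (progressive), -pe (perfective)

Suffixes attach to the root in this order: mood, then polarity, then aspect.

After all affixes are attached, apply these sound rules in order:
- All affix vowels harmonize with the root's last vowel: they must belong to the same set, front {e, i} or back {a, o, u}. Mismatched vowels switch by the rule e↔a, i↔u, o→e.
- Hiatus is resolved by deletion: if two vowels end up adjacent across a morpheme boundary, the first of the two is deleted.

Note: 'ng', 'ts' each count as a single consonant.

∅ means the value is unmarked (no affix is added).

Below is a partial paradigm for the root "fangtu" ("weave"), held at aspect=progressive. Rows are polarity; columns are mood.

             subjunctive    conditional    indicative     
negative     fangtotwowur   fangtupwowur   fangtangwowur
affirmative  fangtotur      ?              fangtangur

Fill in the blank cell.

Attach mood conditional -up → fangtuup.
polarity = affirmative: zero marking, form stays fangtuup.
Attach aspect progressive -ur → fangtuupur.
Vowel harmony: no change.
Apply vowel deletion: fangtuupur → fangtupur.

fangtupur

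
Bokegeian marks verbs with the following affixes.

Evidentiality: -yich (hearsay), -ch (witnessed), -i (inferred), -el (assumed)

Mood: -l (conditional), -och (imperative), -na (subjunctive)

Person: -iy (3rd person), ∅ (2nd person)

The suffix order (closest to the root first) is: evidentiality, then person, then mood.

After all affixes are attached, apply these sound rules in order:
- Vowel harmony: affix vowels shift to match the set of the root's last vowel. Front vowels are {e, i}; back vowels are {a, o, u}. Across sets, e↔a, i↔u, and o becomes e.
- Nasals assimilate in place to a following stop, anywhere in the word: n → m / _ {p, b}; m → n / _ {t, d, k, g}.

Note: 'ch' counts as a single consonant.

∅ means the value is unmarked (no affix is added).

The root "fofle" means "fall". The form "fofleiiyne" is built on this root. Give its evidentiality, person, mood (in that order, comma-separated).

inferred, 3rd person, subjunctive

Segment: fofle-i-iy-na.
evidentiality: -i → inferred.
person: -iy → 3rd person.
mood: -na → subjunctive.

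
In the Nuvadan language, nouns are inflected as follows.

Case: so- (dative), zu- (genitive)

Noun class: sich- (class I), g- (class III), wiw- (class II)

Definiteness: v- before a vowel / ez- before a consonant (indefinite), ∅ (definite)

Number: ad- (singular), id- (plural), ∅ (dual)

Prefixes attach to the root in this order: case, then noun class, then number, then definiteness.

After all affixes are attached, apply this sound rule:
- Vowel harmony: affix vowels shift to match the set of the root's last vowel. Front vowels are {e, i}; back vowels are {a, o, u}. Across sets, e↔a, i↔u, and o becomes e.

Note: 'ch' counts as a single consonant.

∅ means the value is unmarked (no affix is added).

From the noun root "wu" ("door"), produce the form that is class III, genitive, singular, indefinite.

Attach case genitive zu- → zuwu.
Attach noun class class III g- → gzuwu.
Attach number singular ad- → adgzuwu.
Attach definiteness indefinite v- (before vowel 'a') → vadgzuwu.
Vowel harmony: no change.

vadgzuwu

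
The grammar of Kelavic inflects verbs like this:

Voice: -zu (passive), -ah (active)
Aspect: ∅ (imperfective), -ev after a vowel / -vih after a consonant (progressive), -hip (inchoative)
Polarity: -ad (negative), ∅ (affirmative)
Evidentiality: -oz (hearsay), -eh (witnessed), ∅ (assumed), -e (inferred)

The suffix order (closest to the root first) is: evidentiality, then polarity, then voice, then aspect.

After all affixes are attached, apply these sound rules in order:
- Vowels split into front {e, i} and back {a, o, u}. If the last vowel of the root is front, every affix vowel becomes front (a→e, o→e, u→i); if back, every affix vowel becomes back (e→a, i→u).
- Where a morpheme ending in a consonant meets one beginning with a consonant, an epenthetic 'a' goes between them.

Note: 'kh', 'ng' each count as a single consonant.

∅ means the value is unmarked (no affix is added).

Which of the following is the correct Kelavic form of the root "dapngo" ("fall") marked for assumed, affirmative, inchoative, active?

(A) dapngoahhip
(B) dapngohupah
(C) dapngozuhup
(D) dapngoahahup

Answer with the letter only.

D

evidentiality = assumed: zero marking, form stays dapngo.
polarity = affirmative: zero marking, form stays dapngo.
Attach voice active -ah → dapngoah.
Attach aspect inchoative -hip → dapngoahhip.
Apply vowel harmony: dapngoahhip → dapngoahhup.
Apply epenthesis: dapngoahhup → dapngoahahup.
So the correct form is dapngoahahup, option (D).
(C) dapngozuhup is wrong: it uses passive instead of active for voice.
(B) dapngohupah is wrong: it has the affixes in the wrong order.
(A) dapngoahhip is wrong: it fails to apply the sound rule(s).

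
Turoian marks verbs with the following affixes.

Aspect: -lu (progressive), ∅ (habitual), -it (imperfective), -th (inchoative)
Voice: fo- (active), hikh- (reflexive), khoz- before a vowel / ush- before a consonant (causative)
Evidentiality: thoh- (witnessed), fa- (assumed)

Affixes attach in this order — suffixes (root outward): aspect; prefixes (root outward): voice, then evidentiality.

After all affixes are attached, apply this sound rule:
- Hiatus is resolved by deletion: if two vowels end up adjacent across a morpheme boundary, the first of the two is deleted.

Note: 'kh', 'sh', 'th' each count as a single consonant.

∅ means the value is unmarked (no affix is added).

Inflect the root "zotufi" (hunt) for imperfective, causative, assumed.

Attach voice causative ush- (before consonant 'z') → ushzotufi.
Attach aspect imperfective -it → ushzotufiit.
Attach evidentiality assumed fa- → faushzotufiit.
Apply vowel deletion: faushzotufiit → fushzotufit.

fushzotufit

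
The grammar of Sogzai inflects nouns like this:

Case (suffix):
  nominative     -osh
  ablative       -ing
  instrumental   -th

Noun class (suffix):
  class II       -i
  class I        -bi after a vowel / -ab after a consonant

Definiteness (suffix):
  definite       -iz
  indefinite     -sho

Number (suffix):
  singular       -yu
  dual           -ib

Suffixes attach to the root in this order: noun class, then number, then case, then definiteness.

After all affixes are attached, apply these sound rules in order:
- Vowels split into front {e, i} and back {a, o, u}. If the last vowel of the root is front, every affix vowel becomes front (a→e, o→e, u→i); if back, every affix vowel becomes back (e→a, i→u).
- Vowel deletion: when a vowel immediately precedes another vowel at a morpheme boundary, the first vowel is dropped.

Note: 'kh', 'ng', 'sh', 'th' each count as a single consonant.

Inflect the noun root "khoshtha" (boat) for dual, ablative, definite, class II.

Attach noun class class II -i → khoshthai.
Attach number dual -ib → khoshthaiib.
Attach case ablative -ing → khoshthaiibing.
Attach definiteness definite -iz → khoshthaiibingiz.
Apply vowel harmony: khoshthaiibingiz → khoshthauubunguz.
Apply vowel deletion: khoshthauubunguz → khoshthubunguz.

khoshthubunguz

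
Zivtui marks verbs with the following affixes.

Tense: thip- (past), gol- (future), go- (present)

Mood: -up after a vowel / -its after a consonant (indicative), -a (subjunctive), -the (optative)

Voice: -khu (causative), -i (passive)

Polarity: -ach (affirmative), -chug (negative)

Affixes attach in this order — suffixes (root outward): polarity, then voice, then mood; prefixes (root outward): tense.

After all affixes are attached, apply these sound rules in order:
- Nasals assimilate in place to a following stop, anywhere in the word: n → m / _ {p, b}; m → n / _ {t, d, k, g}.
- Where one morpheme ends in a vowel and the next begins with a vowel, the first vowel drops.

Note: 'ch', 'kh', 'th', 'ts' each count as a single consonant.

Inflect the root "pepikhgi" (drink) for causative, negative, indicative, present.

Attach polarity negative -chug → pepikhgichug.
Attach voice causative -khu → pepikhgichugkhu.
Attach tense present go- → gopepikhgichugkhu.
Attach mood indicative -up (after vowel 'u') → gopepikhgichugkhuup.
Nasal assimilation: no change.
Apply vowel deletion: gopepikhgichugkhuup → gopepikhgichugkhup.

gopepikhgichugkhup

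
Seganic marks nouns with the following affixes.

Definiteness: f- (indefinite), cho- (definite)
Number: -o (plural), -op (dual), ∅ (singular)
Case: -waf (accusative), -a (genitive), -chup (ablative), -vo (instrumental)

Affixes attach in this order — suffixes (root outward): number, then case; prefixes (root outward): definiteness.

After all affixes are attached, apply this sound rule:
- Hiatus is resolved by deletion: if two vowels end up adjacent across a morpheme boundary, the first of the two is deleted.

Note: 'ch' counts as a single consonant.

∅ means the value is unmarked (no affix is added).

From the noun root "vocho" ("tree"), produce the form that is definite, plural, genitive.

chovocha

Attach number plural -o → vochoo.
Attach definiteness definite cho- → chovochoo.
Attach case genitive -a → chovochooa.
Apply vowel deletion: chovochooa → chovocha.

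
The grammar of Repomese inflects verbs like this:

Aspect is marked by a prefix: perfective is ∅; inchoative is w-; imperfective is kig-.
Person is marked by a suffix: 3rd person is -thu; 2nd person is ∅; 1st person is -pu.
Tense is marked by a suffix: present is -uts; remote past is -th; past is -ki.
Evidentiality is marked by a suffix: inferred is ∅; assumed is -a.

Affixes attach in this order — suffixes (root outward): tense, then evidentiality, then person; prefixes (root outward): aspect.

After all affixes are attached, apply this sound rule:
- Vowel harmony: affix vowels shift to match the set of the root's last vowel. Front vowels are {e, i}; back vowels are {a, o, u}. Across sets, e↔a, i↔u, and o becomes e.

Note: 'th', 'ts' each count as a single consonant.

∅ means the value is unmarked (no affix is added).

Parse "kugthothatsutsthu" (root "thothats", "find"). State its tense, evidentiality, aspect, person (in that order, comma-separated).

present, inferred, imperfective, 3rd person

Segment: kig-thothats-uts-thu.
tense: -uts → present.
evidentiality: ∅ → inferred.
aspect: kig- → imperfective.
person: -thu → 3rd person.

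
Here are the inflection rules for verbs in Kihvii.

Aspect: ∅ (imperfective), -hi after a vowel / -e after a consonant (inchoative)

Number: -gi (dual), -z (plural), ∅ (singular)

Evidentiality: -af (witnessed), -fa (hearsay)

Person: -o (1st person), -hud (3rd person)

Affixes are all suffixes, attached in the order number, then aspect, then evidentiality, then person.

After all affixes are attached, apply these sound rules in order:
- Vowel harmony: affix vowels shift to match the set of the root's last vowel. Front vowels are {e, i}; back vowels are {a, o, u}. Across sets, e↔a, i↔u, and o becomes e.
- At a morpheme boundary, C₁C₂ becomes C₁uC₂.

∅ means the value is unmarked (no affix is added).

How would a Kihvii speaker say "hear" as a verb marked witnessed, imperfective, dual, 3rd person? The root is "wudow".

wudowuguafuhud

Attach number dual -gi → wudowgi.
aspect = imperfective: zero marking, form stays wudowgi.
Attach evidentiality witnessed -af → wudowgiaf.
Attach person 3rd person -hud → wudowgiafhud.
Apply vowel harmony: wudowgiafhud → wudowguafhud.
Apply epenthesis: wudowguafhud → wudowuguafuhud.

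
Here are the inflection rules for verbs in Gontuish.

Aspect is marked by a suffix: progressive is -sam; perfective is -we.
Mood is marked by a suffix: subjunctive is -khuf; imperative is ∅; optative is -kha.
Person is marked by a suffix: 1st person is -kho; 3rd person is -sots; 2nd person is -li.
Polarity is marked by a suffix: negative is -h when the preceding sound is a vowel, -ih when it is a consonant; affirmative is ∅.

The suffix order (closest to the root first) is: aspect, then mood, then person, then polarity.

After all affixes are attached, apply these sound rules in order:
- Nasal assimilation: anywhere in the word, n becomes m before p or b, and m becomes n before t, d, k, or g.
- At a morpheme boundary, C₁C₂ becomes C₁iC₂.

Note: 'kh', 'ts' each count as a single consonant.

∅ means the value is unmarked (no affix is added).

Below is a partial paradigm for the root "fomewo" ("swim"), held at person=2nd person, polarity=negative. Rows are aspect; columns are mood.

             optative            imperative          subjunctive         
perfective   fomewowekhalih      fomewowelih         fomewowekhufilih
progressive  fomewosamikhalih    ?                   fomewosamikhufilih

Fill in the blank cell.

Attach aspect progressive -sam → fomewosam.
mood = imperative: zero marking, form stays fomewosam.
Attach person 2nd person -li → fomewosamli.
Attach polarity negative -h (after vowel 'i') → fomewosamlih.
Nasal assimilation: no change.
Apply epenthesis: fomewosamlih → fomewosamilih.

fomewosamilih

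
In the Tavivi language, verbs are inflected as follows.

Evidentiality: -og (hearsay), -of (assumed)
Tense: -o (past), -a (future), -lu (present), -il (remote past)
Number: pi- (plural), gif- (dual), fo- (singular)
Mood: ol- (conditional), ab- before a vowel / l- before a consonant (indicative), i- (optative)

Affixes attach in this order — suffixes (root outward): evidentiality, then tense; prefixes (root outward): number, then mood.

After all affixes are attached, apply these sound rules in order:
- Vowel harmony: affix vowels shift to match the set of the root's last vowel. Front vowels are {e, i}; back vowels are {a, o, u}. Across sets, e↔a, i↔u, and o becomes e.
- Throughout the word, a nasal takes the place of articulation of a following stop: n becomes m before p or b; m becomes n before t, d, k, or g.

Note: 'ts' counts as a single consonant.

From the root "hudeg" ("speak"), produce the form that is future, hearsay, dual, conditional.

Attach number dual gif- → gifhudeg.
Attach evidentiality hearsay -og → gifhudegog.
Attach mood conditional ol- → olgifhudegog.
Attach tense future -a → olgifhudegoga.
Apply vowel harmony: olgifhudegoga → elgifhudegege.
Nasal assimilation: no change.

elgifhudegege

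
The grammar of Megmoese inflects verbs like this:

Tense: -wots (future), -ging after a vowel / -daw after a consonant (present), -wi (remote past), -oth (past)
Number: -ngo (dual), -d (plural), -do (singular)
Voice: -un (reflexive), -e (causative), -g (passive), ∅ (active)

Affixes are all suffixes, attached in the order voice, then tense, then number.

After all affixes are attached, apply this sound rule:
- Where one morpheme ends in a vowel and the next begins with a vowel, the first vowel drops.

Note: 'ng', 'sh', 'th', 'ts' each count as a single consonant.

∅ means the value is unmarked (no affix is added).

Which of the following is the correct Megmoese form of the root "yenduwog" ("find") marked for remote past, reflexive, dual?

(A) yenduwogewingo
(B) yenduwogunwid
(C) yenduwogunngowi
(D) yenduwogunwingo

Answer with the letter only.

D

Attach voice reflexive -un → yenduwogun.
Attach tense remote past -wi → yenduwogunwi.
Attach number dual -ngo → yenduwogunwingo.
Vowel deletion: no change.
So the correct form is yenduwogunwingo, option (D).
(C) yenduwogunngowi is wrong: it has the affixes in the wrong order.
(A) yenduwogewingo is wrong: it uses causative instead of reflexive for voice.
(B) yenduwogunwid is wrong: it uses plural instead of dual for number.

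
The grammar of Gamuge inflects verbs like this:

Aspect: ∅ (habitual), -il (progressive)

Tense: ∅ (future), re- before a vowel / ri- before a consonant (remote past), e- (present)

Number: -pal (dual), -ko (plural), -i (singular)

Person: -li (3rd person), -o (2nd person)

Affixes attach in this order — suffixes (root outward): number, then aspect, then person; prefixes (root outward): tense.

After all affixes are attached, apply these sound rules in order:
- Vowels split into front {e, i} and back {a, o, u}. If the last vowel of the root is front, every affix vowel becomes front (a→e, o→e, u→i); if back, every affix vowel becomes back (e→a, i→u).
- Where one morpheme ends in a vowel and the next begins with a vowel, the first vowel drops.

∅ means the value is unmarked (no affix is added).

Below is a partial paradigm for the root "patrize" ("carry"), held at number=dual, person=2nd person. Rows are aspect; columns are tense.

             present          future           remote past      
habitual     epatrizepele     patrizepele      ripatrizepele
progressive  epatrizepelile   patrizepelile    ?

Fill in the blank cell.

ripatrizepelile

Attach number dual -pal → patrizepal.
Attach aspect progressive -il → patrizepalil.
Attach person 2nd person -o → patrizepalilo.
Attach tense remote past ri- (before consonant 'p') → ripatrizepalilo.
Apply vowel harmony: ripatrizepalilo → ripatrizepelile.
Vowel deletion: no change.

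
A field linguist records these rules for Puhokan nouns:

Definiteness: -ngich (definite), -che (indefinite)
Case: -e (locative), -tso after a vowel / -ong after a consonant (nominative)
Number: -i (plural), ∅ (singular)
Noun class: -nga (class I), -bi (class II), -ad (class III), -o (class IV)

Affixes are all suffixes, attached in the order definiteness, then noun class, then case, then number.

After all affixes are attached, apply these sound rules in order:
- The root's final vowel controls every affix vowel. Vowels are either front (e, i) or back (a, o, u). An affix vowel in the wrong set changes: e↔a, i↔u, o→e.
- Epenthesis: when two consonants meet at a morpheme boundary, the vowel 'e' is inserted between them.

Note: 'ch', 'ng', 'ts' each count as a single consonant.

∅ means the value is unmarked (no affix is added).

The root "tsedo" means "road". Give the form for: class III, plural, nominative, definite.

tsedonguchadongu

Attach definiteness definite -ngich → tsedongich.
Attach noun class class III -ad → tsedongichad.
Attach case nominative -ong (after consonant 'd') → tsedongichadong.
Attach number plural -i → tsedongichadongi.
Apply vowel harmony: tsedongichadongi → tsedonguchadongu.
Epenthesis: no change.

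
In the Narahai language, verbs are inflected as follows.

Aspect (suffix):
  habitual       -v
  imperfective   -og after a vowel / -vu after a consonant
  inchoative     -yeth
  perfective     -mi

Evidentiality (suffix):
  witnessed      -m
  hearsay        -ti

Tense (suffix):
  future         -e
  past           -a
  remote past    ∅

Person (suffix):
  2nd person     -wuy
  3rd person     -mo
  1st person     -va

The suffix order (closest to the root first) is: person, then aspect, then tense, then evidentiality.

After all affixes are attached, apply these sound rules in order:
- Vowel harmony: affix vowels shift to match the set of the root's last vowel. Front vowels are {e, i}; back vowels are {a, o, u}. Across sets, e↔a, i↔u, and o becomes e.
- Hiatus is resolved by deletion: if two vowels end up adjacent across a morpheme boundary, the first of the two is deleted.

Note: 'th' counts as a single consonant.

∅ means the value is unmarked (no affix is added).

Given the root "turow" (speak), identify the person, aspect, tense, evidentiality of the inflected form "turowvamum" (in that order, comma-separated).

1st person, perfective, remote past, witnessed

Segment: turow-va-mi-m.
person: -va → 1st person.
aspect: -mi → perfective.
tense: ∅ → remote past.
evidentiality: -m → witnessed.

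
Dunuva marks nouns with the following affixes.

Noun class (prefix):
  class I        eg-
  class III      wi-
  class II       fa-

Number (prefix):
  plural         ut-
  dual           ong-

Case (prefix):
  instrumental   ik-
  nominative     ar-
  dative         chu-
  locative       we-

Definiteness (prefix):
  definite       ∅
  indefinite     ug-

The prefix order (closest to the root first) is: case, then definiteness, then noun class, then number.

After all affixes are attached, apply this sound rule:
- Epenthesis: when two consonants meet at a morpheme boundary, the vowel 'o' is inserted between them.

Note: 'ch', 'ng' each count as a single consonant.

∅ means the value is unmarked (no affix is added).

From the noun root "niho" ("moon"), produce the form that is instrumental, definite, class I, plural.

Attach case instrumental ik- → ikniho.
definiteness = definite: zero marking, form stays ikniho.
Attach noun class class I eg- → egikniho.
Attach number plural ut- → utegikniho.
Apply epenthesis: utegikniho → utegikoniho.

utegikoniho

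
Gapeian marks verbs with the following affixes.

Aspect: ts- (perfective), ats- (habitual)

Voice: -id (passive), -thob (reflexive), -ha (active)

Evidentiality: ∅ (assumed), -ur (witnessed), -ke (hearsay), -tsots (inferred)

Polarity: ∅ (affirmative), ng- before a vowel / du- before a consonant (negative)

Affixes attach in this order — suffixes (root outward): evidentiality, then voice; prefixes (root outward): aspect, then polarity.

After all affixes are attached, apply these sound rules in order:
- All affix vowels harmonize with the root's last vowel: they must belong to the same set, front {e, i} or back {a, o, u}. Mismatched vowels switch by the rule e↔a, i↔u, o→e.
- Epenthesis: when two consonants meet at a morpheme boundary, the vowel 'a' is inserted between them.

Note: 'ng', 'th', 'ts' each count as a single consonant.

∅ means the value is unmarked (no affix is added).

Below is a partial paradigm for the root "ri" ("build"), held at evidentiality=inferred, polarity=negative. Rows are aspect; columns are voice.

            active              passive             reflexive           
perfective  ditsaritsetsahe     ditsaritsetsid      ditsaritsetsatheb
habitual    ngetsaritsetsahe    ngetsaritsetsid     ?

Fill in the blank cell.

Attach evidentiality inferred -tsots → ritsots.
Attach aspect habitual ats- → atsritsots.
Attach polarity negative ng- (before vowel 'a') → ngatsritsots.
Attach voice reflexive -thob → ngatsritsotsthob.
Apply vowel harmony: ngatsritsotsthob → ngetsritsetstheb.
Apply epenthesis: ngetsritsetstheb → ngetsaritsetsatheb.

ngetsaritsetsatheb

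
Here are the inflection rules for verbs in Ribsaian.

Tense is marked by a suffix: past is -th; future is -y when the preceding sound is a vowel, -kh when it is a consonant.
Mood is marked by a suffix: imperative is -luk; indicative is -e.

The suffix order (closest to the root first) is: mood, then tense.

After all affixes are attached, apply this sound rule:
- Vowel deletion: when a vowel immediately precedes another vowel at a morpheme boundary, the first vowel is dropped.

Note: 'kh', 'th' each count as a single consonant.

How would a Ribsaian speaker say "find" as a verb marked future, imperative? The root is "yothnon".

yothnonlukkh

Attach mood imperative -luk → yothnonluk.
Attach tense future -kh (after consonant 'k') → yothnonlukkh.
Vowel deletion: no change.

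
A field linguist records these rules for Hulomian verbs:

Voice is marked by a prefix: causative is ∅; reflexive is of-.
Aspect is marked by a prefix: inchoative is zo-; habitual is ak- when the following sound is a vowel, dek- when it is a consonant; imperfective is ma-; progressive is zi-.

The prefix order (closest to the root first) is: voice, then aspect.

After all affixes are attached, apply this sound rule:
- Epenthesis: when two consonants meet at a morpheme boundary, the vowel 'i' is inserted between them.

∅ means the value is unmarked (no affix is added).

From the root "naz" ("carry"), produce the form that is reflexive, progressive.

Attach voice reflexive of- → ofnaz.
Attach aspect progressive zi- → ziofnaz.
Apply epenthesis: ziofnaz → ziofinaz.

ziofinaz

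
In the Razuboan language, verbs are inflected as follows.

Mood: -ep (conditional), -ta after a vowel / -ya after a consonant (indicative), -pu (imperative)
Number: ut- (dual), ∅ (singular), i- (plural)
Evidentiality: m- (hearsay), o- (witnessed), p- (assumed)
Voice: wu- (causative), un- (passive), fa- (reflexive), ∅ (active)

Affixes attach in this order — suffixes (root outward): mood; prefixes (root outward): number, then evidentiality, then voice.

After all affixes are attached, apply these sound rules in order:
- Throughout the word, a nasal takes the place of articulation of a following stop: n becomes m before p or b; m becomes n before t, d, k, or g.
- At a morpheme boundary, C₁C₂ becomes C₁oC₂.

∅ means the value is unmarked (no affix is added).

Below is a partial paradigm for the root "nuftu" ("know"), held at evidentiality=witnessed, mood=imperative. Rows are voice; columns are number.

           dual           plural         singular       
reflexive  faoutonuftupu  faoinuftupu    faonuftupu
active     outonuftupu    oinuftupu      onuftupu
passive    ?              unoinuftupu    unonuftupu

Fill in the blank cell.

unoutonuftupu

Attach number dual ut- → utnuftu.
Attach evidentiality witnessed o- → outnuftu.
Attach voice passive un- → unoutnuftu.
Attach mood imperative -pu → unoutnuftupu.
Nasal assimilation: no change.
Apply epenthesis: unoutnuftupu → unoutonuftupu.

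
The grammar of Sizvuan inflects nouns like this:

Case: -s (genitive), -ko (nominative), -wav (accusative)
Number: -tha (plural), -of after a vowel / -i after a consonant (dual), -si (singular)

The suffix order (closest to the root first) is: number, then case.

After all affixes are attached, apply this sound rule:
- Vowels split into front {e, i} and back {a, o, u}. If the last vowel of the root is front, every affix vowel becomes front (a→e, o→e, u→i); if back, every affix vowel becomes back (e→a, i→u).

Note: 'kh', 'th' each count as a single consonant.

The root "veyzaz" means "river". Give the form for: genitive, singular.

Attach number singular -si → veyzazsi.
Attach case genitive -s → veyzazsis.
Apply vowel harmony: veyzazsis → veyzazsus.

veyzazsus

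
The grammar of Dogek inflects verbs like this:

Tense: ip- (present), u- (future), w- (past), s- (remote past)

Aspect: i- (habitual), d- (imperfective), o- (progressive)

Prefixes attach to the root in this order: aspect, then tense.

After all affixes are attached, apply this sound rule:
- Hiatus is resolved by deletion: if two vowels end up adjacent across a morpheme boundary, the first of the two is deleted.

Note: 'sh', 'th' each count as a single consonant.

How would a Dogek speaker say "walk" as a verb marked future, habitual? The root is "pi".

ipi

Attach aspect habitual i- → ipi.
Attach tense future u- → uipi.
Apply vowel deletion: uipi → ipi.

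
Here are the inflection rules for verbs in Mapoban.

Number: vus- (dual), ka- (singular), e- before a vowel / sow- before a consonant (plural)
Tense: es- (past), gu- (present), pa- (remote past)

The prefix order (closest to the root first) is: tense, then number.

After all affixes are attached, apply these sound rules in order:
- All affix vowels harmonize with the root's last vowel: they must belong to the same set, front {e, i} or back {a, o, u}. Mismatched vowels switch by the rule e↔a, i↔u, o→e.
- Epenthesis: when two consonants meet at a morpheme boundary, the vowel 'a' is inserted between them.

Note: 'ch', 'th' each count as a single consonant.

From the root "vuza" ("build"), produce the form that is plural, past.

Attach tense past es- → esvuza.
Attach number plural e- (before vowel 'e') → eesvuza.
Apply vowel harmony: eesvuza → aasvuza.
Apply epenthesis: aasvuza → aasavuza.

aasavuza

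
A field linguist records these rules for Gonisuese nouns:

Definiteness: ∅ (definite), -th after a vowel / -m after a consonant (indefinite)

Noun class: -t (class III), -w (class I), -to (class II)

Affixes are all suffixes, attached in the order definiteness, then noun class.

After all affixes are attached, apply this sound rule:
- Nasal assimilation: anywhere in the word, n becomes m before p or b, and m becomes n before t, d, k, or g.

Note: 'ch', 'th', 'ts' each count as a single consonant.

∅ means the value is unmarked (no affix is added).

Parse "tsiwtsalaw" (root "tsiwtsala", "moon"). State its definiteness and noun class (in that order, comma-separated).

definite, class I

Segment: tsiwtsala-w.
definiteness: ∅ → definite.
noun class: -w → class I.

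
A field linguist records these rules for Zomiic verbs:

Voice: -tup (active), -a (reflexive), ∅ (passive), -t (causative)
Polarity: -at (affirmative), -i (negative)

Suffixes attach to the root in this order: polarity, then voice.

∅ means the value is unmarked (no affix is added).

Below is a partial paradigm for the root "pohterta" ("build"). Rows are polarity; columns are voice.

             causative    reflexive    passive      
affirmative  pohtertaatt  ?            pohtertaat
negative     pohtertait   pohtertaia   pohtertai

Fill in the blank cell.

Attach polarity affirmative -at → pohtertaat.
Attach voice reflexive -a → pohtertaata.

pohtertaata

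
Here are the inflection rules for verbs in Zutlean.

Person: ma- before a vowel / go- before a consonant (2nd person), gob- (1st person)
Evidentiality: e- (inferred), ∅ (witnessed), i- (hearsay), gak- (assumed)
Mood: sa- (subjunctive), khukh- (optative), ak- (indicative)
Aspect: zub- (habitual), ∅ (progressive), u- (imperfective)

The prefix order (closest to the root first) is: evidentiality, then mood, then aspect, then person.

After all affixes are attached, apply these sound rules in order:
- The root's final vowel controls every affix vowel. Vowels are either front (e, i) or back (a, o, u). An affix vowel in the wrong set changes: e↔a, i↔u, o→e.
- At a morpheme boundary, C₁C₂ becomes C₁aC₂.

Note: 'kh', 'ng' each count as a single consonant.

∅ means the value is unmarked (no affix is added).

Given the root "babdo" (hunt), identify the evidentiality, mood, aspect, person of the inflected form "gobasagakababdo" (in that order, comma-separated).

Segment: gob-sa-gak-babdo.
evidentiality: gak- → assumed.
mood: sa- → subjunctive.
aspect: ∅ → progressive.
person: gob- → 1st person.

assumed, subjunctive, progressive, 1st person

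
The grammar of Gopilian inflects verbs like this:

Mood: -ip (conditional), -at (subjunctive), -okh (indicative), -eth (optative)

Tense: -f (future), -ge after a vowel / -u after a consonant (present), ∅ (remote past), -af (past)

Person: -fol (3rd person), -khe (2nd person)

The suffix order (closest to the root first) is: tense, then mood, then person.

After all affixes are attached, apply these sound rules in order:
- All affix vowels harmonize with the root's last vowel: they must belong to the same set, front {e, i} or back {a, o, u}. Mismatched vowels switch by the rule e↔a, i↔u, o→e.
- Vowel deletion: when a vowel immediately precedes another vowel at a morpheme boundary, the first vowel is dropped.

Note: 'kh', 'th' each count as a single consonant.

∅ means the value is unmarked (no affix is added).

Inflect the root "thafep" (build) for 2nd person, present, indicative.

thafepekhkhe

Attach tense present -u (after consonant 'p') → thafepu.
Attach mood indicative -okh → thafepuokh.
Attach person 2nd person -khe → thafepuokhkhe.
Apply vowel harmony: thafepuokhkhe → thafepiekhkhe.
Apply vowel deletion: thafepiekhkhe → thafepekhkhe.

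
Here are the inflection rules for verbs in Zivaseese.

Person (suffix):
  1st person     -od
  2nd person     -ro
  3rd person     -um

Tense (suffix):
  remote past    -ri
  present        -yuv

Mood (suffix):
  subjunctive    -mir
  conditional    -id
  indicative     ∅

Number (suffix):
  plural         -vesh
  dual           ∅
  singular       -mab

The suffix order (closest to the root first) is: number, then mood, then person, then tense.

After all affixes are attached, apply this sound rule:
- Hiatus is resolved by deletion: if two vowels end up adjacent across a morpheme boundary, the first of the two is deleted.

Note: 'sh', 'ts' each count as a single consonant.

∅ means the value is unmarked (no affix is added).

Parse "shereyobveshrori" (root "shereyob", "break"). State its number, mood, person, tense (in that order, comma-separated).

Segment: shereyob-vesh-ro-ri.
number: -vesh → plural.
mood: ∅ → indicative.
person: -ro → 2nd person.
tense: -ri → remote past.

plural, indicative, 2nd person, remote past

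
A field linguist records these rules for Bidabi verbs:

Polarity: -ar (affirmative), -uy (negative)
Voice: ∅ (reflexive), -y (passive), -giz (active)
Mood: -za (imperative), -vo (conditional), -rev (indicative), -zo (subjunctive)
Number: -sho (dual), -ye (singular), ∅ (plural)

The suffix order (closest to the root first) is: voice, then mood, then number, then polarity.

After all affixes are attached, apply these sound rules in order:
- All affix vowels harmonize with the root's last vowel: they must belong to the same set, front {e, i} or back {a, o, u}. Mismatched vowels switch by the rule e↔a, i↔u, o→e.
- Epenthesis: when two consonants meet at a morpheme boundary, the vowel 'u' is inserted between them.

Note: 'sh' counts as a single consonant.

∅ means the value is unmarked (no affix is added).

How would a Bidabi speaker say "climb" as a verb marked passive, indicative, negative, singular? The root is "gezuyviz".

Attach voice passive -y → gezuyvizy.
Attach mood indicative -rev → gezuyvizyrev.
Attach number singular -ye → gezuyvizyrevye.
Attach polarity negative -uy → gezuyvizyrevyeuy.
Apply vowel harmony: gezuyvizyrevyeuy → gezuyvizyrevyeiy.
Apply epenthesis: gezuyvizyrevyeiy → gezuyvizuyurevuyeiy.

gezuyvizuyurevuyeiy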